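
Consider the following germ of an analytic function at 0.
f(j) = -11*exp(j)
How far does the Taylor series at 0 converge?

The factor exp(j) is entire and contributes no finite singular point.
The polynomial part has no poles.
No finite singular points: the Taylor series at 0 converges everywhere.

The radius of convergence is infinite.


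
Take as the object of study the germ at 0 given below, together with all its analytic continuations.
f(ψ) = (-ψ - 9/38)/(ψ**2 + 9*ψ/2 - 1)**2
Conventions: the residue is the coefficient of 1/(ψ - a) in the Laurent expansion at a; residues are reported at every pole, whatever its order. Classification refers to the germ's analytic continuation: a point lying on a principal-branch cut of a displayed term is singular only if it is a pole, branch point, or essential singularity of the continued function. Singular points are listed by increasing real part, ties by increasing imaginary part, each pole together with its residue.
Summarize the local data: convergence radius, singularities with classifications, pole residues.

Denominator factor (ψ**2 + 9*ψ/2 - 1)^2: discriminant 97/4, real irrational roots -9/4 + (1/4)*sqrt(97) and -9/4 - (1/4)*sqrt(97); poles of order 2, moduli -9/4 + (1/4)*sqrt(97) and 9/4 + (1/4)*sqrt(97).
The radius of convergence is the smallest modulus among the singular points: -9/4 + (1/4)*sqrt(97).
The factor ψ**2 + 9*ψ/2 - 1 splits as (ψ - a)(ψ - a') with a = -9/4 - (1/4)*sqrt(97), a' = -9/4 + (1/4)*sqrt(97). At the order-2 pole a set g(ψ) = (ψ - a)^2*f(ψ) = [-ψ - 9/38] / (ψ - a')^2.
Order-2 pole: residue = g'(a); g'(-9/4 - (1/4)*sqrt(97)) = (612/178771)*sqrt(97), so the residue is (612/178771)*sqrt(97).
The factor ψ**2 + 9*ψ/2 - 1 splits as (ψ - a)(ψ - a') with a = -9/4 + (1/4)*sqrt(97), a' = -9/4 - (1/4)*sqrt(97). At the order-2 pole a set g(ψ) = (ψ - a)^2*f(ψ) = [-ψ - 9/38] / (ψ - a')^2.
Order-2 pole: residue = g'(a); g'(-9/4 + (1/4)*sqrt(97)) = -(612/178771)*sqrt(97), so the residue is -(612/178771)*sqrt(97).
List the singular points by increasing real part (a conjugate pair: the negative imaginary part first).

Radius of convergence at 0: -9/4 + (1/4)*sqrt(97).
At -9/4 - (1/4)*sqrt(97): a pole of order 2; residue (612/178771)*sqrt(97).
At -9/4 + (1/4)*sqrt(97): a pole of order 2; residue -(612/178771)*sqrt(97).


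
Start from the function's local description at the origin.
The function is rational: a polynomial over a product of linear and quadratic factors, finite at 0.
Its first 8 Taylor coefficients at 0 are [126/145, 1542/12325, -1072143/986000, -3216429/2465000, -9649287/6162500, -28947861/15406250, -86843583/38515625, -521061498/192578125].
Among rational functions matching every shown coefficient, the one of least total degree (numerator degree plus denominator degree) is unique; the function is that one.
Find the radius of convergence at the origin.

No rational of total degree below 3 reproduces all 8 coefficients; solving the [2/1] Pade equations on them gives f(v) = (33*v**2/32 + 13*v/17 - 21/29)/(v - 5/6), whose expansion matches every shown term.
Denominator factor (v - 5/6): pole of order 1 at 5/6, modulus 5/6.
The radius of convergence is the smallest modulus among the singular points: 5/6.

The radius of convergence is 5/6.


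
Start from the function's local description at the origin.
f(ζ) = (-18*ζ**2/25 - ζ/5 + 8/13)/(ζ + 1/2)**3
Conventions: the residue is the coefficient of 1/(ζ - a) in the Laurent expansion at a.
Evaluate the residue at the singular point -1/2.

The residue is -18/25.

At the order-3 pole -1/2 set g(ζ) = (ζ - (-1/2))^3*f(ζ) = -18*ζ**2/25 - ζ/5 + 8/13.
Order-3 pole: residue = g''(a)/2; g''(-1/2) = -36/25, so the residue is -18/25.


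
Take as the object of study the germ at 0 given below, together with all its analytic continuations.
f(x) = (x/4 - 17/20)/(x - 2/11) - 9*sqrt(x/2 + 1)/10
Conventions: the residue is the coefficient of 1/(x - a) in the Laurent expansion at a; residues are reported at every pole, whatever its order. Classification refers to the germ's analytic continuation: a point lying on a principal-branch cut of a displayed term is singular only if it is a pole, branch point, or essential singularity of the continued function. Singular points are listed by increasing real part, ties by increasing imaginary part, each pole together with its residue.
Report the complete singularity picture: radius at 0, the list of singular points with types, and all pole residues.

Denominator factor (x - 2/11): pole of order 1 at 2/11, modulus 2/11.
Branch term (-9/10)*sqrt(1 - x/(-2)): its argument vanishes at x = -2, a square-root branch point, modulus 2.
The radius of convergence is the smallest modulus among the singular points: 2/11.
The branch term is analytic at 2/11 and contributes nothing to the residue; only the rational part matters.
At the order-1 pole 2/11 set g(x) = (x - (2/11))*(rational part) = x/4 - 17/20.
Simple pole: residue = g(a) at a = 2/11, which is -177/220.
List the singular points by increasing real part (a conjugate pair: the negative imaginary part first).

Radius of convergence at 0: 2/11.
At -2: an algebraic (square-root) branch point.
At 2/11: a pole of order 1; residue -177/220.


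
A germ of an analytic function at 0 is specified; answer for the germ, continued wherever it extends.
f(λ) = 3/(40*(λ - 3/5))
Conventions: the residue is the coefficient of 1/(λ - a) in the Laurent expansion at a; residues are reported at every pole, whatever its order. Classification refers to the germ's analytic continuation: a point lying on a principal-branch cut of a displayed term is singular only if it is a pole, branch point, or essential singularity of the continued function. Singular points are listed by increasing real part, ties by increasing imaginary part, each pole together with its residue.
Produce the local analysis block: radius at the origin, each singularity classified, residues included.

Denominator factor (λ - 3/5): pole of order 1 at 3/5, modulus 3/5.
The radius of convergence is the smallest modulus among the singular points: 3/5.
At the order-1 pole 3/5 set g(λ) = (λ - (3/5))*f(λ) = 3/40.
Simple pole: residue = g(a) at a = 3/5, which is 3/40.

Radius of convergence at 0: 3/5.
At 3/5: a pole of order 1; residue 3/40.


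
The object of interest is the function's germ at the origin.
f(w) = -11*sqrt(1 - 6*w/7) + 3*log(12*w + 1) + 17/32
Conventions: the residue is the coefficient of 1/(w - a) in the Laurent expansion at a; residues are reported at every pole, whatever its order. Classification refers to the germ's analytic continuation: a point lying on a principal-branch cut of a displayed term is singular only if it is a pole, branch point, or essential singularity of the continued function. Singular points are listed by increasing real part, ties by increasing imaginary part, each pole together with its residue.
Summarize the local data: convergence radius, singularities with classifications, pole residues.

Branch term (-11)*sqrt(1 - w/(7/6)): its argument vanishes at w = 7/6, a square-root branch point, modulus 7/6.
Branch term (3)*log(1 - w/(-1/12)): its argument vanishes at w = -1/12, a logarithmic branch point, modulus 1/12.
The radius of convergence is the smallest modulus among the singular points: 1/12.
List the singular points by increasing real part (a conjugate pair: the negative imaginary part first).

Radius of convergence at 0: 1/12.
At -1/12: a logarithmic branch point.
At 7/6: an algebraic (square-root) branch point.


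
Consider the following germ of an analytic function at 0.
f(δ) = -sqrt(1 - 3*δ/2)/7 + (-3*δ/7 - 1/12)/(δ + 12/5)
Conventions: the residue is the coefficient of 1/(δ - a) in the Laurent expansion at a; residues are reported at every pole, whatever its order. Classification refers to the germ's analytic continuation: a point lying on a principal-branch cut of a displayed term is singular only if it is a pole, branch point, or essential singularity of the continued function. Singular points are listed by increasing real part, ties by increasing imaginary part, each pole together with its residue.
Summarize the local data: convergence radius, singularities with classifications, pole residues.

Radius of convergence at 0: 2/3.
At -12/5: a pole of order 1; residue 397/420.
At 2/3: an algebraic (square-root) branch point.

Denominator factor (δ + 12/5): pole of order 1 at -12/5, modulus 12/5.
Branch term (-1/7)*sqrt(1 - δ/(2/3)): its argument vanishes at δ = 2/3, a square-root branch point, modulus 2/3.
The radius of convergence is the smallest modulus among the singular points: 2/3.
The branch term is analytic at -12/5 and contributes nothing to the residue; only the rational part matters.
At the order-1 pole -12/5 set g(δ) = (δ - (-12/5))*(rational part) = -3*δ/7 - 1/12.
Simple pole: residue = g(a) at a = -12/5, which is 397/420.
List the singular points by increasing real part (a conjugate pair: the negative imaginary part first).


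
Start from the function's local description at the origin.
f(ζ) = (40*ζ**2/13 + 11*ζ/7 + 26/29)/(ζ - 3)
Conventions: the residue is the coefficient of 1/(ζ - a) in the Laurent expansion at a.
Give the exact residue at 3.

The residue is 87887/2639.

At the order-1 pole 3 set g(ζ) = (ζ - (3))*f(ζ) = 40*ζ**2/13 + 11*ζ/7 + 26/29.
Simple pole: residue = g(a) at a = 3, which is 87887/2639.


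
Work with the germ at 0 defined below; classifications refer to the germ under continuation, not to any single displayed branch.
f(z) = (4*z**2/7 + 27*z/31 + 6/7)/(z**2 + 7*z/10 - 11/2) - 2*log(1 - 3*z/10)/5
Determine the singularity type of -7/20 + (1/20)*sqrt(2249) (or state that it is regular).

The denominator factor z**2 + 7*z/10 - 11/2 vanishes at -7/20 + (1/20)*sqrt(2249) and appears to the power 1; the numerator there equals 11889/3100 + (73/3100)*sqrt(2249), nonzero, and no other factor vanishes.
The branch terms are analytic at this point.
Hence a pole whose order is the multiplicity, 1.

The point is a pole of order 1.


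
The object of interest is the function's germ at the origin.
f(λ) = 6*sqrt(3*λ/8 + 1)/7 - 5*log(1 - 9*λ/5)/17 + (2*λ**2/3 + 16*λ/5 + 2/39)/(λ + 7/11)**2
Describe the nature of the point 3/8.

The point is a regular point.

Denominator factors: λ + 7/11 = 89/88 at λ = 3/8 — none vanishes.
Branch term sqrt(1 - λ/(-8/3)): argument at 3/8 is 73/64, nonzero, so 3/8 is not its branch point (a point on a principal cut is still regular for the continued germ).
Branch term log(1 - λ/(5/9)): argument at 3/8 is 13/40, nonzero, so 3/8 is not its branch point (a point on a principal cut is still regular for the continued germ).
So the germ continues analytically to 3/8.


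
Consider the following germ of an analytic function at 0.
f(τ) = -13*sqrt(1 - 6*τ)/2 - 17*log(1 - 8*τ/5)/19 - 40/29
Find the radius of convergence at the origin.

Branch term (-17/19)*log(1 - τ/(5/8)): its argument vanishes at τ = 5/8, a logarithmic branch point, modulus 5/8.
Branch term (-13/2)*sqrt(1 - τ/(1/6)): its argument vanishes at τ = 1/6, a square-root branch point, modulus 1/6.
The radius of convergence is the smallest modulus among the singular points: 1/6.

The radius of convergence is 1/6.


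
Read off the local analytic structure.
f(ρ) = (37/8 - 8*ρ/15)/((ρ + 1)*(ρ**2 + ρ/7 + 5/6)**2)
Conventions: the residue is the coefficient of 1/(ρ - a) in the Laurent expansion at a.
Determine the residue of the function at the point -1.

At the order-1 pole -1 set g(ρ) = (ρ - (-1))*f(ρ) = (37/8 - 8*ρ/15)/(ρ**2 + ρ/7 + 5/6)**2.
Simple pole: residue = g(a) at a = -1, which is 90993/50410.

The residue is 90993/50410.


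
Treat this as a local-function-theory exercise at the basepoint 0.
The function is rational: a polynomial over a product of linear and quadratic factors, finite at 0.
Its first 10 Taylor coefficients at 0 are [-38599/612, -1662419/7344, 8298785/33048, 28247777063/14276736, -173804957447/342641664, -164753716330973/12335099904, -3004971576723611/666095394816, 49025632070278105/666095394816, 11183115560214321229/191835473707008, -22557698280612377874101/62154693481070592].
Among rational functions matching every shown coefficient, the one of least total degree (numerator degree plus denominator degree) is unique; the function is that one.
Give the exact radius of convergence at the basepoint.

No rational of total degree below 8 reproduces all 10 coefficients; solving the [1/7] Pade equations on them gives f(χ) = (χ + 29/34)/((χ - 2/3)*(χ**2 - χ/12 + 3/11)**3), whose expansion matches every shown term.
Denominator factor (χ**2 - χ/12 + 3/11)^3: discriminant -1717/1584, complex-conjugate roots (1/24) + ((1/264)*sqrt(18887))*i and (1/24) - ((1/264)*sqrt(18887))*i; poles of order 3, moduli (1/11)*sqrt(33) and (1/11)*sqrt(33).
Denominator factor (χ - 2/3): pole of order 1 at 2/3, modulus 2/3.
The radius of convergence is the smallest modulus among the singular points: (1/11)*sqrt(33).

The radius of convergence is (1/11)*sqrt(33).


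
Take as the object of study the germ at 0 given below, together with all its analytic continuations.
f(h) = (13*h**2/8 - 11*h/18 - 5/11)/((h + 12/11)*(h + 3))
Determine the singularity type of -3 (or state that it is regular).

The point is a pole of order 1.

The denominator factor h + 3 vanishes at -3 and appears to the power 1; the numerator there equals 4225/264, nonzero, and no other factor vanishes.
Hence a pole whose order is the multiplicity, 1.


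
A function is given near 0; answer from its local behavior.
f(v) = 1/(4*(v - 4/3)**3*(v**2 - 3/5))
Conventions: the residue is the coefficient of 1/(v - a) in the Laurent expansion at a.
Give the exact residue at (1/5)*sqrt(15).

The residue is -540675/1191016 - (36225/297754)*sqrt(15).

The factor v**2 - 3/5 splits as (v - a)(v - a') with a = (1/5)*sqrt(15), a' = -(1/5)*sqrt(15). At the order-1 pole a set g(v) = (v - a)*f(v) = [1/(4*(v - 4/3)**3)] / (v - a').
Simple pole: residue = g(a) at a = (1/5)*sqrt(15), which is -540675/1191016 - (36225/297754)*sqrt(15).


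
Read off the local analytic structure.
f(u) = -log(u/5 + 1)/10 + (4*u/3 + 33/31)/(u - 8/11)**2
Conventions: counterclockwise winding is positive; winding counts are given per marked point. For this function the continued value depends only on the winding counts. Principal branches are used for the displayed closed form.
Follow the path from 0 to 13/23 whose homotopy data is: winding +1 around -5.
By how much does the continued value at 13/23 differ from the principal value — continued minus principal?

The rational part is single-valued and drops out of the difference; each branch term changes only by its own monodromy.
(-1/10)*log(1 - u/(-5)): each positive loop around -5 adds 2*pi*i to the log, so winding +1 contributes (-1/10)*(1)*2*pi*i = -(1/5)*pi*i.
Summing the contributions at u = 13/23 gives -(1/5)*pi*i.

Continued minus principal equals -(1/5)*pi*i.


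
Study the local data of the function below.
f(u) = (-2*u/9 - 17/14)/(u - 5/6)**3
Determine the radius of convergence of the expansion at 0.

Denominator factor (u - 5/6)^3: pole of order 3 at 5/6, modulus 5/6.
The radius of convergence is the smallest modulus among the singular points: 5/6.

The radius of convergence is 5/6.


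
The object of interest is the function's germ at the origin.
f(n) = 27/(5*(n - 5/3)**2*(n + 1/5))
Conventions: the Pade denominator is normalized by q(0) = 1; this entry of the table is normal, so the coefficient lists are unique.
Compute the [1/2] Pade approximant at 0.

Taylor coefficients needed (expand at 0): a_0 = 243/25, a_1 = -4617/125, a_2 = 121986/625, a_3 = -3023406/3125.
Write the denominator as Q(n) = 1 + q1*n + q2*n^2. Requiring Q*f - P = O(n^4) with deg P <= 1 kills the coefficients of n^2..n^3 in Q*f:
  n^2: a_2 + q1*a_1 + q2*a_0 = 0, i.e. 121986/625 + (-4617/125)*q1 + (243/25)*q2 = 0.
  n^3: a_3 + q1*a_2 + q2*a_1 = 0, i.e. -3023406/3125 + (121986/625)*q1 + (-4617/125)*q2 = 0.
Solving this linear system: q1 = 968/235, q2 = -5202/1175.
The numerator is Q*f truncated at degree 1: P0 = a_0 = 243/25; P1 = a_1 + q1*a_0 = 729/235.

The Pade approximant has numerator coefficients [243/25, 729/235]; denominator coefficients [1, 968/235, -5202/1175].


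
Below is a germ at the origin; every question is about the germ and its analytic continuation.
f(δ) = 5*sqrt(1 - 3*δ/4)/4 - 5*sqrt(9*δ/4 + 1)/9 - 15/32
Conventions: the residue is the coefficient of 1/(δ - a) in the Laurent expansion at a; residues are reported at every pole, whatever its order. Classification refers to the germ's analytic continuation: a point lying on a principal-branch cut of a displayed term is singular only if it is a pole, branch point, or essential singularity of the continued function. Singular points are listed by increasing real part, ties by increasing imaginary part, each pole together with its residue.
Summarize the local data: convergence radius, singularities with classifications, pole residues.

Branch term (5/4)*sqrt(1 - δ/(4/3)): its argument vanishes at δ = 4/3, a square-root branch point, modulus 4/3.
Branch term (-5/9)*sqrt(1 - δ/(-4/9)): its argument vanishes at δ = -4/9, a square-root branch point, modulus 4/9.
The radius of convergence is the smallest modulus among the singular points: 4/9.
List the singular points by increasing real part (a conjugate pair: the negative imaginary part first).

Radius of convergence at 0: 4/9.
At -4/9: an algebraic (square-root) branch point.
At 4/3: an algebraic (square-root) branch point.


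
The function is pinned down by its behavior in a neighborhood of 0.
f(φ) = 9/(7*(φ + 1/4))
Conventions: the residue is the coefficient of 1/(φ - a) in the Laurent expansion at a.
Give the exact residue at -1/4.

The residue is 9/7.

At the order-1 pole -1/4 set g(φ) = (φ - (-1/4))*f(φ) = 9/7.
Simple pole: residue = g(a) at a = -1/4, which is 9/7.


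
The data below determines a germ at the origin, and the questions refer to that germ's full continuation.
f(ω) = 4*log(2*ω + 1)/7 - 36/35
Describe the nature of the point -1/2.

The point is a logarithmic branch point.

The term (4/7)*log(1 - ω/(-1/2)) has argument 1 - -1/2/(-1/2) = 0 at -1/2: a logarithmic (infinitely-sheeted) branch point; the remaining terms are analytic or single-valued there.


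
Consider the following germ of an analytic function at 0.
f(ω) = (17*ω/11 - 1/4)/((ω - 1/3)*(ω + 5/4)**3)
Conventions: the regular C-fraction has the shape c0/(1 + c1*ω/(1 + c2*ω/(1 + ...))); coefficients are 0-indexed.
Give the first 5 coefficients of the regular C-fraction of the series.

Taylor coefficients (expand at 0): a_0 = 48/125, a_1 = -14736/6875, a_2 = 25488/34375, a_3 = -304464/34375, a_4 = -2072496/171875.
c0 = a_0 = 48/125. Peel one level at a time: if S = 1 + c*ω/S' with S'(0) = 1, then c is the ω-coefficient of S and S' = c*ω/(S - 1).
S_1 = c0/f = 1 + (307/55)*ω + (88408/3025)*ω^2 + ...; c1 = 307/55.
S_2 = c1*ω/(S_1 - 1) = 1 + (-88408/16885)*ω + (-9454544/2356225)*ω^2 + ...; c2 = -88408/16885.
S_3 = c2*ω/(S_2 - 1) = 1 + (-12999998/16963285)*ω + (-3130214076/3053115025)*ω^2 + ...; c3 = -12999998/16963285.
S_4 = c3*ω/(S_3 - 1) = 1 + (-43680714606/32650676795)*ω + ...; c4 = -43680714606/32650676795.

The regular C-fraction coefficients are [48/125, 307/55, -88408/16885, -12999998/16963285, -43680714606/32650676795].


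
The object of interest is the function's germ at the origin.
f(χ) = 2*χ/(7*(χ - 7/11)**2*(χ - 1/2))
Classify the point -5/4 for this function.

Denominator factors: χ - 7/11 = -83/44 at χ = -5/4; χ - 1/2 = -7/4 at χ = -5/4 — none vanishes.
So the germ continues analytically to -5/4.

The point is a regular point.


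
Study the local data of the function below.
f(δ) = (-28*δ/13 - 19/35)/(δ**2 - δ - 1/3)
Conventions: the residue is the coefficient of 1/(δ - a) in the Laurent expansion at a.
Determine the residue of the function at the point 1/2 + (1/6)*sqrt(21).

The residue is -14/13 - (737/3185)*sqrt(21).

The factor δ**2 - δ - 1/3 splits as (δ - a)(δ - a') with a = 1/2 + (1/6)*sqrt(21), a' = 1/2 - (1/6)*sqrt(21). At the order-1 pole a set g(δ) = (δ - a)*f(δ) = [-28*δ/13 - 19/35] / (δ - a').
Simple pole: residue = g(a) at a = 1/2 + (1/6)*sqrt(21), which is -14/13 - (737/3185)*sqrt(21).


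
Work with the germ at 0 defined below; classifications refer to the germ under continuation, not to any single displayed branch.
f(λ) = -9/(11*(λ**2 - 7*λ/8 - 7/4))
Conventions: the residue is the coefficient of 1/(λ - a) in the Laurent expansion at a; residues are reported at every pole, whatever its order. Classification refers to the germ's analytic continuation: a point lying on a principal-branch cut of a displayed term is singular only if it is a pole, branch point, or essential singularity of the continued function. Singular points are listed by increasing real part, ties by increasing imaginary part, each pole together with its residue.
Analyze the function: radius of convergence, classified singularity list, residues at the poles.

Radius of convergence at 0: -7/16 + (1/16)*sqrt(497).
At 7/16 - (1/16)*sqrt(497): a pole of order 1; residue (72/5467)*sqrt(497).
At 7/16 + (1/16)*sqrt(497): a pole of order 1; residue -(72/5467)*sqrt(497).

Denominator factor (λ**2 - 7*λ/8 - 7/4): discriminant 497/64, real irrational roots 7/16 + (1/16)*sqrt(497) and 7/16 - (1/16)*sqrt(497); poles of order 1, moduli 7/16 + (1/16)*sqrt(497) and -7/16 + (1/16)*sqrt(497).
The radius of convergence is the smallest modulus among the singular points: -7/16 + (1/16)*sqrt(497).
The factor λ**2 - 7*λ/8 - 7/4 splits as (λ - a)(λ - a') with a = 7/16 - (1/16)*sqrt(497), a' = 7/16 + (1/16)*sqrt(497). At the order-1 pole a set g(λ) = (λ - a)*f(λ) = [-9/11] / (λ - a').
Simple pole: residue = g(a) at a = 7/16 - (1/16)*sqrt(497), which is (72/5467)*sqrt(497).
The factor λ**2 - 7*λ/8 - 7/4 splits as (λ - a)(λ - a') with a = 7/16 + (1/16)*sqrt(497), a' = 7/16 - (1/16)*sqrt(497). At the order-1 pole a set g(λ) = (λ - a)*f(λ) = [-9/11] / (λ - a').
Simple pole: residue = g(a) at a = 7/16 + (1/16)*sqrt(497), which is -(72/5467)*sqrt(497).
List the singular points by increasing real part (a conjugate pair: the negative imaginary part first).


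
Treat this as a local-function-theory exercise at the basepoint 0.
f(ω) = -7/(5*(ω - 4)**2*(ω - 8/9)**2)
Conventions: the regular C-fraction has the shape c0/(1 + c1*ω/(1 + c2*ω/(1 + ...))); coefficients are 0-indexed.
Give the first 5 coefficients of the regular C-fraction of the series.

Taylor coefficients (expand at 0): a_0 = -567/5120, a_1 = -6237/20480, a_2 = -185409/327680, a_3 = -293139/327680, a_4 = -27239247/20971520.
c0 = a_0 = -567/5120. Peel one level at a time: if S = 1 + c*ω/S' with S'(0) = 1, then c is the ω-coefficient of S and S' = c*ω/(S - 1).
S_1 = c0/f = 1 + (-11/4)*ω + (157/64)*ω^2 + ...; c1 = -11/4.
S_2 = c1*ω/(S_1 - 1) = 1 + (157/176)*ω + (15937/30976)*ω^2 + ...; c2 = 157/176.
S_3 = c2*ω/(S_2 - 1) = 1 + (-15937/27632)*ω + (26487/394384)*ω^2 + ...; c3 = -15937/27632.
S_4 = c3*ω/(S_3 - 1) = 1 + (291357/2502109)*ω + ...; c4 = 291357/2502109.

The regular C-fraction coefficients are [-567/5120, -11/4, 157/176, -15937/27632, 291357/2502109].


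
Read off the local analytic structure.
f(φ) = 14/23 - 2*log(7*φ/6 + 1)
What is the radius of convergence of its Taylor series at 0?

Branch term (-2)*log(1 - φ/(-6/7)): its argument vanishes at φ = -6/7, a logarithmic branch point, modulus 6/7.
The radius of convergence is the smallest modulus among the singular points: 6/7.

The radius of convergence is 6/7.


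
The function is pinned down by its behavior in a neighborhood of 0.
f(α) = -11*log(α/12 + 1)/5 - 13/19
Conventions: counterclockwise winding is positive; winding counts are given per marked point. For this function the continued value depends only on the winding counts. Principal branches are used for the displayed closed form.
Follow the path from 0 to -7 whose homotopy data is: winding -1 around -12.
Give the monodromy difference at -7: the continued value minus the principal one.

The rational part is single-valued and drops out of the difference; each branch term changes only by its own monodromy.
(-11/5)*log(1 - α/(-12)): each positive loop around -12 adds 2*pi*i to the log, so winding -1 contributes (-11/5)*(-1)*2*pi*i = (22/5)*pi*i.
Summing the contributions at α = -7 gives (22/5)*pi*i.

Continued minus principal equals (22/5)*pi*i.


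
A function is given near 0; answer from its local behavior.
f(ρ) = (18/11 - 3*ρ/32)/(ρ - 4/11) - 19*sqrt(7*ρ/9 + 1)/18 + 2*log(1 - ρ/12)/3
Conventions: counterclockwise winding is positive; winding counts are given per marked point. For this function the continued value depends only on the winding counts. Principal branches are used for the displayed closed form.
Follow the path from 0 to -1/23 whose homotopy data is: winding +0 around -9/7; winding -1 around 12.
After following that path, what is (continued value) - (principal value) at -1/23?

Continued minus principal equals -(4/3)*pi*i.

The rational part is single-valued and drops out of the difference; each branch term changes only by its own monodromy.
(-19/18)*sqrt(1 - ρ/(-9/7)): winding +0 is even, the square root returns to the same sheet, contribution 0.
(2/3)*log(1 - ρ/(12)): each positive loop around 12 adds 2*pi*i to the log, so winding -1 contributes (2/3)*(-1)*2*pi*i = -(4/3)*pi*i.
Summing the contributions at ρ = -1/23 gives -(4/3)*pi*i.


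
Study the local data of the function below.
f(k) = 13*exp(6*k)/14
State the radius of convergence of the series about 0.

The factor exp(6*k) is entire and contributes no finite singular point.
The polynomial part has no poles.
No finite singular points: the Taylor series at 0 converges everywhere.

The radius of convergence is infinite.


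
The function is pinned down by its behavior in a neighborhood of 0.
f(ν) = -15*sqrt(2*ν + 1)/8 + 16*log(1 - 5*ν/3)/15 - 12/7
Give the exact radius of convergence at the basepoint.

The radius of convergence is 1/2.

Branch term (-15/8)*sqrt(1 - ν/(-1/2)): its argument vanishes at ν = -1/2, a square-root branch point, modulus 1/2.
Branch term (16/15)*log(1 - ν/(3/5)): its argument vanishes at ν = 3/5, a logarithmic branch point, modulus 3/5.
The radius of convergence is the smallest modulus among the singular points: 1/2.


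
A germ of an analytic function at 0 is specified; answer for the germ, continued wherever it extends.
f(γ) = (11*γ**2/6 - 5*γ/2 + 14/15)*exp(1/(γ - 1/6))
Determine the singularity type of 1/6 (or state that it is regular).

The point is an essential singularity.

The exponent 1/(γ - (1/6)) has a pole at 1/6, so exp(1/(γ - (1/6))) takes every nonzero value near it: an essential singularity (not a pole of any order).


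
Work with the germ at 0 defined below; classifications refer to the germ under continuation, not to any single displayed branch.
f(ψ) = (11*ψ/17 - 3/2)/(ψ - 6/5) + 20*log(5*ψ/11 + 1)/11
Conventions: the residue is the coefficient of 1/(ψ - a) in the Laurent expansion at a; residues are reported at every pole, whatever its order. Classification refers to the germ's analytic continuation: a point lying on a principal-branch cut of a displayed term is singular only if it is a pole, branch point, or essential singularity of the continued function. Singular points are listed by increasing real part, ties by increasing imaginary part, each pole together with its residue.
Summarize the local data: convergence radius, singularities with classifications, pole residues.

Denominator factor (ψ - 6/5): pole of order 1 at 6/5, modulus 6/5.
Branch term (20/11)*log(1 - ψ/(-11/5)): its argument vanishes at ψ = -11/5, a logarithmic branch point, modulus 11/5.
The radius of convergence is the smallest modulus among the singular points: 6/5.
The branch term is analytic at 6/5 and contributes nothing to the residue; only the rational part matters.
At the order-1 pole 6/5 set g(ψ) = (ψ - (6/5))*(rational part) = 11*ψ/17 - 3/2.
Simple pole: residue = g(a) at a = 6/5, which is -123/170.
List the singular points by increasing real part (a conjugate pair: the negative imaginary part first).

Radius of convergence at 0: 6/5.
At -11/5: a logarithmic branch point.
At 6/5: a pole of order 1; residue -123/170.


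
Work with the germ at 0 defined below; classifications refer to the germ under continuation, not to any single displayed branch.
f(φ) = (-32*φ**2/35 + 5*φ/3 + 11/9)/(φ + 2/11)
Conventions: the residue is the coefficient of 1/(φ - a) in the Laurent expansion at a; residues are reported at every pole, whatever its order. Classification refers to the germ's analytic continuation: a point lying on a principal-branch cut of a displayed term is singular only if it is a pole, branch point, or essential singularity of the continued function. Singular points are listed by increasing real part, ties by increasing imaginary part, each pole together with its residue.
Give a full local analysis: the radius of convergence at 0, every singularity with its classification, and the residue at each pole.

Denominator factor (φ + 2/11): pole of order 1 at -2/11, modulus 2/11.
The radius of convergence is the smallest modulus among the singular points: 2/11.
At the order-1 pole -2/11 set g(φ) = (φ - (-2/11))*f(φ) = -32*φ**2/35 + 5*φ/3 + 11/9.
Simple pole: residue = g(a) at a = -2/11, which is 33883/38115.

Radius of convergence at 0: 2/11.
At -2/11: a pole of order 1; residue 33883/38115.


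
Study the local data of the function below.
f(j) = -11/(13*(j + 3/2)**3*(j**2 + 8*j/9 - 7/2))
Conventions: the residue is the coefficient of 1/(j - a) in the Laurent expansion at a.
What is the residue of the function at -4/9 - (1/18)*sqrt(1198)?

The factor j**2 + 8*j/9 - 7/2 splits as (j - a)(j - a') with a = -4/9 - (1/18)*sqrt(1198), a' = -4/9 + (1/18)*sqrt(1198). At the order-1 pole a set g(j) = (j - a)*f(j) = [-11/(13*(j + 3/2)**3)] / (j - a').
Simple pole: residue = g(a) at a = -4/9 - (1/18)*sqrt(1198), which is -200728/1161849 - (3306380/695947551)*sqrt(1198).

The residue is -200728/1161849 - (3306380/695947551)*sqrt(1198).


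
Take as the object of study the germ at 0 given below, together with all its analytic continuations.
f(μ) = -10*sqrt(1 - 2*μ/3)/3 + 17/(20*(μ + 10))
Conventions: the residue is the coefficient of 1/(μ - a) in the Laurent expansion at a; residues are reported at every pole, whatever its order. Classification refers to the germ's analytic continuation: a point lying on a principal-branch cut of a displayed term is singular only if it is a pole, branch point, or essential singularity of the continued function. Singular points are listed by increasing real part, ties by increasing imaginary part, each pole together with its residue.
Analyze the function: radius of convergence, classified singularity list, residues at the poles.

Denominator factor (μ + 10): pole of order 1 at -10, modulus 10.
Branch term (-10/3)*sqrt(1 - μ/(3/2)): its argument vanishes at μ = 3/2, a square-root branch point, modulus 3/2.
The radius of convergence is the smallest modulus among the singular points: 3/2.
The branch term is analytic at -10 and contributes nothing to the residue; only the rational part matters.
At the order-1 pole -10 set g(μ) = (μ - (-10))*(rational part) = 17/20.
Simple pole: residue = g(a) at a = -10, which is 17/20.
List the singular points by increasing real part (a conjugate pair: the negative imaginary part first).

Radius of convergence at 0: 3/2.
At -10: a pole of order 1; residue 17/20.
At 3/2: an algebraic (square-root) branch point.


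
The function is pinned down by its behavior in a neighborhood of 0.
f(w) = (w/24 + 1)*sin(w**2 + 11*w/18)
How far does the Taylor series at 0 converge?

The factor sin(w**2 + 11*w/18) is entire and contributes no finite singular point.
The polynomial part has no poles.
No finite singular points: the Taylor series at 0 converges everywhere.

The radius of convergence is infinite.


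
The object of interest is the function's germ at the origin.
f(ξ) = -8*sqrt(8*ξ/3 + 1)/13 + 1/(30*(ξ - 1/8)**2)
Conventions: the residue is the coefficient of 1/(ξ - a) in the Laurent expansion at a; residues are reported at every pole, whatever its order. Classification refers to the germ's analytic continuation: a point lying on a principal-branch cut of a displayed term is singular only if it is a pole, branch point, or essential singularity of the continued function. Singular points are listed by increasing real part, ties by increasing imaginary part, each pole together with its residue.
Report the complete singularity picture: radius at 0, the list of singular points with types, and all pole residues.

Denominator factor (ξ - 1/8)^2: pole of order 2 at 1/8, modulus 1/8.
Branch term (-8/13)*sqrt(1 - ξ/(-3/8)): its argument vanishes at ξ = -3/8, a square-root branch point, modulus 3/8.
The radius of convergence is the smallest modulus among the singular points: 1/8.
The branch term is analytic at 1/8 and contributes nothing to the residue; only the rational part matters.
At the order-2 pole 1/8 set g(ξ) = (ξ - (1/8))^2*(rational part) = 1/30.
Order-2 pole: residue = g'(a); g'(1/8) = 0, so the residue is 0.
List the singular points by increasing real part (a conjugate pair: the negative imaginary part first).

Radius of convergence at 0: 1/8.
At -3/8: an algebraic (square-root) branch point.
At 1/8: a pole of order 2; residue 0.


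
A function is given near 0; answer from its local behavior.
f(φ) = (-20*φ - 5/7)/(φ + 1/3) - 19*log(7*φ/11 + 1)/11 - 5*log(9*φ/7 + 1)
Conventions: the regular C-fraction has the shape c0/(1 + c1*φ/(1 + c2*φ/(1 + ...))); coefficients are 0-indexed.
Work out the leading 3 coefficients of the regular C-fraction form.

Taylor coefficients (expand at 0): a_0 = -15/7, a_1 = -7393/121, a_2 = 10773962/65219.
c0 = a_0 = -15/7. Peel one level at a time: if S = 1 + c*φ/S' with S'(0) = 1, then c is the φ-coefficient of S and S' = c*φ/(S - 1).
S_1 = c0/f = 1 + (-51751/1815)*φ + (20524865737/23059575)*φ^2 + ...; c1 = -51751/1815.
S_2 = c1*φ/(S_1 - 1) = 1 + (20524865737/657496455)*φ + ...; c2 = 20524865737/657496455.

The regular C-fraction coefficients are [-15/7, -51751/1815, 20524865737/657496455].


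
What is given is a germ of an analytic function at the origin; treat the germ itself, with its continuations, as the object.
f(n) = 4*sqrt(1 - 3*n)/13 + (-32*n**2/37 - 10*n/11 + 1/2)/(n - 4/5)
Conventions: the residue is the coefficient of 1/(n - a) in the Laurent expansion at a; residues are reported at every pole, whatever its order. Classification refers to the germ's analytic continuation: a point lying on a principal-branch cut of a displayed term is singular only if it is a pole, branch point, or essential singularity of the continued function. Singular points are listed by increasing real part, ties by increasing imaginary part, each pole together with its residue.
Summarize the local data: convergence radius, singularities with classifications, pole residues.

Radius of convergence at 0: 1/3.
At 1/3: an algebraic (square-root) branch point.
At 4/5: a pole of order 1; residue -15889/20350.

Denominator factor (n - 4/5): pole of order 1 at 4/5, modulus 4/5.
Branch term (4/13)*sqrt(1 - n/(1/3)): its argument vanishes at n = 1/3, a square-root branch point, modulus 1/3.
The radius of convergence is the smallest modulus among the singular points: 1/3.
The branch term is analytic at 4/5 and contributes nothing to the residue; only the rational part matters.
At the order-1 pole 4/5 set g(n) = (n - (4/5))*(rational part) = -32*n**2/37 - 10*n/11 + 1/2.
Simple pole: residue = g(a) at a = 4/5, which is -15889/20350.
List the singular points by increasing real part (a conjugate pair: the negative imaginary part first).


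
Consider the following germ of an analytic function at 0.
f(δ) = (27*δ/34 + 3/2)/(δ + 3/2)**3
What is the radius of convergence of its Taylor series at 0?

Denominator factor (δ + 3/2)^3: pole of order 3 at -3/2, modulus 3/2.
The radius of convergence is the smallest modulus among the singular points: 3/2.

The radius of convergence is 3/2.


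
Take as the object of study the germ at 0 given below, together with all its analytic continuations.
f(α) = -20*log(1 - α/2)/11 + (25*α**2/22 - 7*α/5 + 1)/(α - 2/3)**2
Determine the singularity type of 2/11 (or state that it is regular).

Denominator factors: α - 2/3 = -16/33 at α = 2/11 — none vanishes.
Branch term log(1 - α/(2)): argument at 2/11 is 10/11, nonzero, so 2/11 is not its branch point (a point on a principal cut is still regular for the continued germ).
So the germ continues analytically to 2/11.

The point is a regular point.


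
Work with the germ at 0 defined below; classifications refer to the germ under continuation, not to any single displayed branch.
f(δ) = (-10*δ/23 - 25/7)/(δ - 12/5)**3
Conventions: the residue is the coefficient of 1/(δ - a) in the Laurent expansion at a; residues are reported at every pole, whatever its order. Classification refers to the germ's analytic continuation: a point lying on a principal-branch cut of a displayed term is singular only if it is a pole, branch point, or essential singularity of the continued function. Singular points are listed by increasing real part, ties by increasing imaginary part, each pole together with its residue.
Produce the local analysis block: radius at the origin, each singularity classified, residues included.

Denominator factor (δ - 12/5)^3: pole of order 3 at 12/5, modulus 12/5.
The radius of convergence is the smallest modulus among the singular points: 12/5.
At the order-3 pole 12/5 set g(δ) = (δ - (12/5))^3*f(δ) = -10*δ/23 - 25/7.
Order-3 pole: residue = g''(a)/2; g''(12/5) = 0, so the residue is 0.

Radius of convergence at 0: 12/5.
At 12/5: a pole of order 3; residue 0.


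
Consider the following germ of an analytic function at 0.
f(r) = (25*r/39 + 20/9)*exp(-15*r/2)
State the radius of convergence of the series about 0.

The radius of convergence is infinite.

The factor exp(-15*r/2) is entire and contributes no finite singular point.
The polynomial part has no poles.
No finite singular points: the Taylor series at 0 converges everywhere.


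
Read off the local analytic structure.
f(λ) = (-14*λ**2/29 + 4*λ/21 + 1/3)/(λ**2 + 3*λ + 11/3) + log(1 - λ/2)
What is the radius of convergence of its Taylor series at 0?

Denominator factor (λ**2 + 3*λ + 11/3): discriminant -17/3, complex-conjugate roots (-3/2) + ((1/6)*sqrt(51))*i and (-3/2) - ((1/6)*sqrt(51))*i; poles of order 1, moduli (1/3)*sqrt(33) and (1/3)*sqrt(33).
Branch term (1)*log(1 - λ/(2)): its argument vanishes at λ = 2, a logarithmic branch point, modulus 2.
The radius of convergence is the smallest modulus among the singular points: (1/3)*sqrt(33).

The radius of convergence is (1/3)*sqrt(33).


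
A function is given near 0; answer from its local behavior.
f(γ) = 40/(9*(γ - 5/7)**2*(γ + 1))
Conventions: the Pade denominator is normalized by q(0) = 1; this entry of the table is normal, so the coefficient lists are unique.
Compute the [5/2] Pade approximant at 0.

Taylor coefficients needed (expand at 0): a_0 = 392/45, a_1 = 392/25, a_2 = 13328/375, a_3 = 337904/5625, a_4 = 67032/625, a_5 = 8149288/46875, a_6 = 200589536/703125, a_7 = 175520352/390625.
Write the denominator as Q(γ) = 1 + q1*γ + q2*γ^2. Requiring Q*f - P = O(γ^8) with deg P <= 5 kills the coefficients of γ^6..γ^7 in Q*f:
  γ^6: a_6 + q1*a_5 + q2*a_4 = 0, i.e. 200589536/703125 + (8149288/46875)*q1 + (67032/625)*q2 = 0.
  γ^7: a_7 + q1*a_6 + q2*a_5 = 0, i.e. 175520352/390625 + (200589536/703125)*q1 + (8149288/46875)*q2 = 0.
Solving this linear system: q1 = 17936/4755, q2 = -625828/71325.
The numerator is Q*f truncated at degree 5: P0 = a_0 = 392/45; P1 = a_1 + q1*a_0 = 2077208/42795; P2 = a_2 + q1*a_1 + q2*a_0 = 2343376/128385; P3 = a_3 + q1*a_2 + q2*a_1 = 268912/4755; P4 = a_4 + q1*a_3 + q2*a_2 = 941192/42795; P5 = a_5 + q1*a_4 + q2*a_3 = 6588344/128385.

The Pade approximant has numerator coefficients [392/45, 2077208/42795, 2343376/128385, 268912/4755, 941192/42795, 6588344/128385]; denominator coefficients [1, 17936/4755, -625828/71325].
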